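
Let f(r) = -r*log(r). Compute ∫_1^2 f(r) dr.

Integrate by parts once (u = ln r, dv = -r dr).
An antiderivative is F(r) = -r**2*(2*log(r) - 1)/4.
Then F(2) - F(1) = (1 - log(4)) - (1/4) = 3/4 - log(4).

3/4 - log(4)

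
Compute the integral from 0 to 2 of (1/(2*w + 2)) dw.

log(3)/2

An antiderivative is F(w) = log(2*w + 2)/2.
Then F(2) - F(0) = (log(6)/2) - (log(2)/2) = log(3)/2.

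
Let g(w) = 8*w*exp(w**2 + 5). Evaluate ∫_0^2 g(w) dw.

-4*(1 - exp(4))*exp(5)

Let u = w**2 + 5, so du = 2*w dw. When w = 0, u = 5; when w = 2, u = 9.
The integral becomes 4·∫ exp(u) du from 5 to 9, with antiderivative 4*exp(u).
Back in w: F(w) = 4*exp(w**2 + 5).
Then F(2) - F(0) = (4*exp(9)) - (4*exp(5)) = -4*(1 - exp(4))*exp(5).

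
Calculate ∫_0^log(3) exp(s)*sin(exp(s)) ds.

Let u = exp(s), so du = exp(s) ds. When s = 0, u = 1; when s = log(3), u = 3.
The integral becomes ∫ sin(u) du from 1 to 3, with antiderivative -cos(u).
Back in s: F(s) = -cos(exp(s)).
Then F(log(3)) - F(0) = (-cos(3)) - (-cos(1)) = cos(1) - cos(3).

cos(1) - cos(3)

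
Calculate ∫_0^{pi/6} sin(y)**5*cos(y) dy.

Let u = sin(y), so du = cos(y) dy. When y = 0, u = 0; when y = pi/6, u = 1/2.
The integral becomes ∫ u**5 du from 0 to 1/2, with antiderivative u**6/6.
Back in y: F(y) = sin(y)**6/6.
Then F(pi/6) - F(0) = (1/384) - (0) = 1/384.

1/384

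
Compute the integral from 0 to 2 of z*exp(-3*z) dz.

Integrate by parts once (u = z, dv = exp(-3*z) dz).
An antiderivative is F(z) = (-3*z - 1)*exp(-3*z)/9.
Then F(2) - F(0) = (-7*exp(-6)/9) - (-1/9) = (-7 + exp(6))*exp(-6)/9.

(-7 + exp(6))*exp(-6)/9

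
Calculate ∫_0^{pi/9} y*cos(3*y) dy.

Integrate by parts once (u = y, dv = cos(3*y) dy).
An antiderivative is F(y) = y*sin(3*y)/3 + cos(3*y)/9.
Then F(pi/9) - F(0) = (1/18 + sqrt(3)*pi/54) - (1/9) = -1/18 + sqrt(3)*pi/54.

-1/18 + sqrt(3)*pi/54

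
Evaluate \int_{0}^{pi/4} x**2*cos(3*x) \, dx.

sqrt(2)*(-24*pi - 32 + 9*pi**2)/864

Integrate by parts twice (u = x^2, dv = cos(3*x) dx).
An antiderivative is F(x) = x**2*sin(3*x)/3 + 2*x*cos(3*x)/9 - 2*sin(3*x)/27.
Then F(pi/4) - F(0) = (sqrt(2)*(-24*pi - 32 + 9*pi**2)/864) - (0) = sqrt(2)*(-24*pi - 32 + 9*pi**2)/864.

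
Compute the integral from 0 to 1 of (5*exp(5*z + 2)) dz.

-exp(2) + exp(7)

Let u = 5*z + 2, so du = 5 dz. When z = 0, u = 2; when z = 1, u = 7.
The integral becomes ∫ exp(u) du from 2 to 7, with antiderivative exp(u).
Back in z: F(z) = exp(5*z + 2).
Then F(1) - F(0) = (exp(7)) - (exp(2)) = -exp(2) + exp(7).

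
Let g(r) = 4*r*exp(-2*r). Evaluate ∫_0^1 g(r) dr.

1 - 3*exp(-2)

Integrate by parts once (u = r, dv = 4*exp(-2*r) dr).
An antiderivative is F(r) = (-2*r - 1)*exp(-2*r).
Then F(1) - F(0) = (-3*exp(-2)) - (-1) = 1 - 3*exp(-2).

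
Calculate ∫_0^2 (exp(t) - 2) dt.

-5 + exp(2)

An antiderivative is F(t) = -2*t + exp(t).
Then F(2) - F(0) = (-4 + exp(2)) - (1) = -5 + exp(2).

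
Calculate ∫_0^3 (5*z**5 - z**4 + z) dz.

2817/5

By the power rule, an antiderivative is F(z) = 5*z**6/6 - z**5/5 + z**2/2.
Then F(3) - F(0) = (2817/5) - (0) = 2817/5.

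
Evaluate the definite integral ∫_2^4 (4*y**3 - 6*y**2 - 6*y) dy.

By the power rule, an antiderivative is F(y) = y**4 - 2*y**3 - 3*y**2.
Then F(4) - F(2) = (80) - (-12) = 92.

92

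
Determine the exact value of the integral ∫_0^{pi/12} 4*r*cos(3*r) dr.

Integrate by parts once (u = r, dv = 4*cos(3*r) dr).
An antiderivative is F(r) = 4*r*sin(3*r)/3 + 4*cos(3*r)/9.
Then F(pi/12) - F(0) = (sqrt(2)*(pi + 4)/18) - (4/9) = -4/9 + sqrt(2)*pi/18 + 2*sqrt(2)/9.

-4/9 + sqrt(2)*pi/18 + 2*sqrt(2)/9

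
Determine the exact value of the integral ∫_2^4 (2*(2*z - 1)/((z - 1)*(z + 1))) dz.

Factor the denominator: z**2 - 1 = (z + 1)(z - 1).
Partial fractions: 2*(2*z - 1)/((z - 1)*(z + 1)) = 3/(z + 1) + 1/(z - 1).
An antiderivative is F(z) = log(z - 1) + 3*log(z + 1).
Then F(4) - F(2) = (log(3) + 3*log(5)) - (log(27)) = -2*log(3) + 3*log(5).

-2*log(3) + 3*log(5)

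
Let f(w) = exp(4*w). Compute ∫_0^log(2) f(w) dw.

Let u = exp(w), so du = exp(w) dw. When w = 0, u = 1; when w = log(2), u = 2.
The integral becomes ∫ u**3 du from 1 to 2, with antiderivative u**4/4.
Back in w: F(w) = exp(4*w)/4.
Then F(log(2)) - F(0) = (4) - (1/4) = 15/4.

15/4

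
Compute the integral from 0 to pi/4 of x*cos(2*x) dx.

Integrate by parts once (u = x, dv = cos(2*x) dx).
An antiderivative is F(x) = x*sin(2*x)/2 + cos(2*x)/4.
Then F(pi/4) - F(0) = (pi/8) - (1/4) = -1/4 + pi/8.

-1/4 + pi/8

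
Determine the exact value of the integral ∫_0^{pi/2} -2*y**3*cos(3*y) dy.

-2*pi/9 - 4/27 + pi**3/12

Integrate by parts 3 times (u = y^3, dv = -2*cos(3*y) dy).
An antiderivative is F(y) = -2*y**3*sin(3*y)/3 - 2*y**2*cos(3*y)/3 + 4*y*sin(3*y)/9 + 4*cos(3*y)/27.
Then F(pi/2) - F(0) = (pi*(-8 + 3*pi**2)/36) - (4/27) = -2*pi/9 - 4/27 + pi**3/12.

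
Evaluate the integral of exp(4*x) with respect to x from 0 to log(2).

15/4

Let u = exp(x), so du = exp(x) dx. When x = 0, u = 1; when x = log(2), u = 2.
The integral becomes ∫ u**3 du from 1 to 2, with antiderivative u**4/4.
Back in x: F(x) = exp(4*x)/4.
Then F(log(2)) - F(0) = (4) - (1/4) = 15/4.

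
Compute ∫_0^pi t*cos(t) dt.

-2

Integrate by parts once (u = t, dv = cos(t) dt).
An antiderivative is F(t) = t*sin(t) + cos(t).
Then F(pi) - F(0) = (-1) - (1) = -2.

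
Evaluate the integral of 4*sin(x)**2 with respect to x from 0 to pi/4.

Use the identity sin^2(x) = (1 - cos(2*x))/2.
An antiderivative is F(x) = 2*x - sin(2*x).
Then F(pi/4) - F(0) = (-1 + pi/2) - (0) = -1 + pi/2.

-1 + pi/2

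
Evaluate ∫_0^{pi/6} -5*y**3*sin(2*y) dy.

Integrate by parts 3 times (u = y^3, dv = -5*sin(2*y) dy).
An antiderivative is F(y) = 5*y**3*cos(2*y)/2 - 15*y**2*sin(2*y)/4 - 15*y*cos(2*y)/4 + 15*sin(2*y)/8.
Then F(pi/6) - F(0) = (-5*pi/16 - 5*sqrt(3)*pi**2/96 + 5*pi**3/864 + 15*sqrt(3)/16) - (0) = -5*pi/16 - 5*sqrt(3)*pi**2/96 + 5*pi**3/864 + 15*sqrt(3)/16.

-5*pi/16 - 5*sqrt(3)*pi**2/96 + 5*pi**3/864 + 15*sqrt(3)/16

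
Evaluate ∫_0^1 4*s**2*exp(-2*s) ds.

Integrate by parts twice (u = s^2, dv = 4*exp(-2*s) ds).
An antiderivative is F(s) = (-2*s**2 - 2*s - 1)*exp(-2*s).
Then F(1) - F(0) = (-5*exp(-2)) - (-1) = 1 - 5*exp(-2).

1 - 5*exp(-2)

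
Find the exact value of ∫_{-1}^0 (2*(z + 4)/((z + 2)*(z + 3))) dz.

log(64/9)

Factor the denominator: z**2 + 5*z + 6 = (z + 3)(z + 2).
Partial fractions: 2*(z + 4)/((z + 2)*(z + 3)) = -2/(z + 3) + 4/(z + 2).
An antiderivative is F(z) = 4*log(z + 2) - 2*log(z + 3).
Then F(0) - F(-1) = (log(16/9)) - (-log(4)) = log(64/9).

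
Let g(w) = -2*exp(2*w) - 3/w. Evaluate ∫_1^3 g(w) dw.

An antiderivative is F(w) = -exp(2*w) - 3*log(w).
Then F(3) - F(1) = (-exp(6) - log(27)) - (-exp(2)) = -exp(6) - log(27) + exp(2).

-exp(6) - log(27) + exp(2)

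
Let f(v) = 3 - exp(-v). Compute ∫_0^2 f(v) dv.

An antiderivative is F(v) = 3*v + exp(-v).
Then F(2) - F(0) = (exp(-2) + 6) - (1) = exp(-2) + 5.

exp(-2) + 5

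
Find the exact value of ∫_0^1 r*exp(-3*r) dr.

Integrate by parts once (u = r, dv = exp(-3*r) dr).
An antiderivative is F(r) = (-3*r - 1)*exp(-3*r)/9.
Then F(1) - F(0) = (-4*exp(-3)/9) - (-1/9) = (-4 + exp(3))*exp(-3)/9.

(-4 + exp(3))*exp(-3)/9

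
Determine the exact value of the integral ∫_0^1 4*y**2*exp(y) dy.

Integrate by parts twice (u = y^2, dv = 4*exp(y) dy).
An antiderivative is F(y) = (4*y**2 - 8*y + 8)*exp(y).
Then F(1) - F(0) = (4*E) - (8) = -8 + 4*E.

-8 + 4*E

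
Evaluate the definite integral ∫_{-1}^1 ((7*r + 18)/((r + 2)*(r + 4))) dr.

Factor the denominator: r**2 + 6*r + 8 = (r + 4)(r + 2).
Partial fractions: (7*r + 18)/((r + 2)*(r + 4)) = 5/(r + 4) + 2/(r + 2).
An antiderivative is F(r) = 2*log(r + 2) + 5*log(r + 4).
Then F(1) - F(-1) = (2*log(3) + 5*log(5)) - (5*log(3)) = -3*log(3) + 5*log(5).

-3*log(3) + 5*log(5)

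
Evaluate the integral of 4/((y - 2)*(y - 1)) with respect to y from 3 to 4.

-4*log(3) + 8*log(2)

Factor the denominator: y**2 - 3*y + 2 = (y - 1)(y - 2).
Partial fractions: 4/((y - 2)*(y - 1)) = -4/(y - 1) + 4/(y - 2).
An antiderivative is F(y) = 4*log(y - 2) - 4*log(y - 1).
Then F(4) - F(3) = (log(16/81)) - (-log(16)) = -4*log(3) + 8*log(2).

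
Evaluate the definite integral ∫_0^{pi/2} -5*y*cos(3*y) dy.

Integrate by parts once (u = y, dv = -5*cos(3*y) dy).
An antiderivative is F(y) = -5*y*sin(3*y)/3 - 5*cos(3*y)/9.
Then F(pi/2) - F(0) = (5*pi/6) - (-5/9) = 5/9 + 5*pi/6.

5/9 + 5*pi/6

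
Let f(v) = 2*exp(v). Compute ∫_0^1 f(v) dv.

An antiderivative is F(v) = 2*exp(v).
Then F(1) - F(0) = (2*E) - (2) = -2 + 2*E.

-2 + 2*E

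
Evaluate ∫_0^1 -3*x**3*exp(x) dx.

-18 + 6*E

Integrate by parts 3 times (u = x^3, dv = -3*exp(x) dx).
An antiderivative is F(x) = (-3*x**3 + 9*x**2 - 18*x + 18)*exp(x).
Then F(1) - F(0) = (6*E) - (18) = -18 + 6*E.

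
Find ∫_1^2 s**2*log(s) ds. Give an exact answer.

Integrate by parts once (u = ln s, dv = s**2 ds).
An antiderivative is F(s) = s**3*(3*log(s) - 1)/9.
Then F(2) - F(1) = (-8/9 + 8*log(2)/3) - (-1/9) = -7/9 + 8*log(2)/3.

-7/9 + 8*log(2)/3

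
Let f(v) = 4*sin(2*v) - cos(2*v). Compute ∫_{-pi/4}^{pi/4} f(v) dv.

An antiderivative is F(v) = -sin(2*v)/2 - 2*cos(2*v).
Then F(pi/4) - F(-pi/4) = (-1/2) - (1/2) = -1.

-1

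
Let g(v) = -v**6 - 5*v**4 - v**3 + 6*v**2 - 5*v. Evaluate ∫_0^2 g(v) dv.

By the power rule, an antiderivative is F(v) = -v**7/7 - v**5 - v**4/4 + 2*v**3 - 5*v**2/2.
Then F(2) - F(0) = (-338/7) - (0) = -338/7.

-338/7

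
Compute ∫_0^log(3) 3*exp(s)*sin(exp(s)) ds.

Let u = exp(s), so du = exp(s) ds. When s = 0, u = 1; when s = log(3), u = 3.
The integral becomes 3·∫ sin(u) du from 1 to 3, with antiderivative -3*cos(u).
Back in s: F(s) = -3*cos(exp(s)).
Then F(log(3)) - F(0) = (-3*cos(3)) - (-3*cos(1)) = 3*cos(1) - 3*cos(3).

3*cos(1) - 3*cos(3)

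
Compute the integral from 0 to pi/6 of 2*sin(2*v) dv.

An antiderivative is F(v) = -cos(2*v).
Then F(pi/6) - F(0) = (-1/2) - (-1) = 1/2.

1/2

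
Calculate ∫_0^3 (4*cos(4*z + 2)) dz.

Let u = 4*z + 2, so du = 4 dz. When z = 0, u = 2; when z = 3, u = 14.
The integral becomes ∫ cos(u) du from 2 to 14, with antiderivative sin(u).
Back in z: F(z) = sin(4*z + 2).
Then F(3) - F(0) = (sin(14)) - (sin(2)) = -sin(2) + sin(14).

-sin(2) + sin(14)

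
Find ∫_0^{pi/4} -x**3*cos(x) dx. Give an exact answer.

-6 - 3*sqrt(2)*pi**2/32 - sqrt(2)*pi**3/128 + 3*sqrt(2)*pi/4 + 3*sqrt(2)

Integrate by parts 3 times (u = x^3, dv = -cos(x) dx).
An antiderivative is F(x) = -x**3*sin(x) - 3*x**2*cos(x) + 6*x*sin(x) + 6*cos(x).
Then F(pi/4) - F(0) = (sqrt(2)*(-12*pi**2 - pi**3 + 96*pi + 384)/128) - (6) = -6 - 3*sqrt(2)*pi**2/32 - sqrt(2)*pi**3/128 + 3*sqrt(2)*pi/4 + 3*sqrt(2).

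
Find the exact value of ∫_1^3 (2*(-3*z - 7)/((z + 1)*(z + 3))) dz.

Factor the denominator: z**2 + 4*z + 3 = (z + 3)(z + 1).
Partial fractions: 2*(-3*z - 7)/((z + 1)*(z + 3)) = -2/(z + 3) - 4/(z + 1).
An antiderivative is F(z) = -4*log(z + 1) - 2*log(z + 3).
Then F(3) - F(1) = (-10*log(2) - 2*log(3)) - (-8*log(2)) = -log(36).

-log(36)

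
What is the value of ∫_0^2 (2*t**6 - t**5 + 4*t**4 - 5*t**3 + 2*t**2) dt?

By the power rule, an antiderivative is F(t) = 2*t**7/7 - t**6/6 + 4*t**5/5 - 5*t**4/4 + 2*t**3/3.
Then F(2) - F(0) = (3868/105) - (0) = 3868/105.

3868/105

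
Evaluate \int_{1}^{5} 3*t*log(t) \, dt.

Integrate by parts once (u = ln t, dv = 3*t dt).
An antiderivative is F(t) = 3*t**2*(2*log(t) - 1)/4.
Then F(5) - F(1) = (-75/4 + 75*log(5)/2) - (-3/4) = -18 + 75*log(5)/2.

-18 + 75*log(5)/2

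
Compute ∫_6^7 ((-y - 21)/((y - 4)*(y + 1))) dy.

Factor the denominator: y**2 - 3*y - 4 = (y + 1)(y - 4).
Partial fractions: (-y - 21)/((y - 4)*(y + 1)) = 4/(y + 1) - 5/(y - 4).
An antiderivative is F(y) = -5*log(y - 4) + 4*log(y + 1).
Then F(7) - F(6) = (-5*log(3) + 12*log(2)) - (-5*log(2) + 4*log(7)) = -4*log(7) - 5*log(3) + 17*log(2).

-4*log(7) - 5*log(3) + 17*log(2)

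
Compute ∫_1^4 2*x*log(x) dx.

Integrate by parts once (u = ln x, dv = 2*x dx).
An antiderivative is F(x) = x**2*(2*log(x) - 1)/2.
Then F(4) - F(1) = (-8 + 32*log(2)) - (-1/2) = -15/2 + 32*log(2).

-15/2 + 32*log(2)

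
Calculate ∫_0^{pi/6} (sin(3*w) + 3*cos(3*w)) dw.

An antiderivative is F(w) = sin(3*w) - cos(3*w)/3.
Then F(pi/6) - F(0) = (1) - (-1/3) = 4/3.

4/3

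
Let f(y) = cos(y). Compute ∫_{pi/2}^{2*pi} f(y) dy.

-1

An antiderivative is F(y) = sin(y).
Then F(2*pi) - F(pi/2) = (0) - (1) = -1.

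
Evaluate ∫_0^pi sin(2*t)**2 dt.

pi/2

Use the identity sin^2(2*t) = (1 - cos(4*t))/2.
An antiderivative is F(t) = t/2 - sin(4*t)/8.
Then F(pi) - F(0) = (pi/2) - (0) = pi/2.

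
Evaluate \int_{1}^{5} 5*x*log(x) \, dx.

-30 + 125*log(5)/2

Integrate by parts once (u = ln x, dv = 5*x dx).
An antiderivative is F(x) = 5*x**2*(2*log(x) - 1)/4.
Then F(5) - F(1) = (-125/4 + 125*log(5)/2) - (-5/4) = -30 + 125*log(5)/2.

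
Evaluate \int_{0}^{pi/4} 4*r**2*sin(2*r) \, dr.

Integrate by parts twice (u = r^2, dv = 4*sin(2*r) dr).
An antiderivative is F(r) = -2*r**2*cos(2*r) + 2*r*sin(2*r) + cos(2*r).
Then F(pi/4) - F(0) = (pi/2) - (1) = -1 + pi/2.

-1 + pi/2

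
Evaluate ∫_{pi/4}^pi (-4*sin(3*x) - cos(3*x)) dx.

-4/3 + 5*sqrt(2)/6

An antiderivative is F(x) = -sin(3*x)/3 + 4*cos(3*x)/3.
Then F(pi) - F(pi/4) = (-4/3) - (-5*sqrt(2)/6) = -4/3 + 5*sqrt(2)/6.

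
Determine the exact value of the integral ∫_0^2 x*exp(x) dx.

1 + exp(2)

Integrate by parts once (u = x, dv = exp(x) dx).
An antiderivative is F(x) = (x - 1)*exp(x).
Then F(2) - F(0) = (exp(2)) - (-1) = 1 + exp(2).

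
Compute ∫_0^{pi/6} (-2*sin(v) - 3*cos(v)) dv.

-7/2 + sqrt(3)

An antiderivative is F(v) = -3*sin(v) + 2*cos(v).
Then F(pi/6) - F(0) = (-3/2 + sqrt(3)) - (2) = -7/2 + sqrt(3).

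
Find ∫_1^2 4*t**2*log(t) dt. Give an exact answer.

-28/9 + 32*log(2)/3

Integrate by parts once (u = ln t, dv = 4*t**2 dt).
An antiderivative is F(t) = 4*t**3*(3*log(t) - 1)/9.
Then F(2) - F(1) = (-32/9 + 32*log(2)/3) - (-4/9) = -28/9 + 32*log(2)/3.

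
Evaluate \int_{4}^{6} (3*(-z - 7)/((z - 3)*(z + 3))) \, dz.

Factor the denominator: z**2 - 9 = (z + 3)(z - 3).
Partial fractions: 3*(-z - 7)/((z - 3)*(z + 3)) = 2/(z + 3) - 5/(z - 3).
An antiderivative is F(z) = -5*log(z - 3) + 2*log(z + 3).
Then F(6) - F(4) = (-log(3)) - (log(49)) = -2*log(7) - log(3).

-2*log(7) - log(3)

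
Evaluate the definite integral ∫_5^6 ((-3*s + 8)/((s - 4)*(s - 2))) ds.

Factor the denominator: s**2 - 6*s + 8 = (s - 2)(s - 4).
Partial fractions: (-3*s + 8)/((s - 4)*(s - 2)) = -1/(s - 2) - 2/(s - 4).
An antiderivative is F(s) = -2*log(s - 4) - log(s - 2).
Then F(6) - F(5) = (-log(16)) - (-log(3)) = log(3/16).

log(3/16)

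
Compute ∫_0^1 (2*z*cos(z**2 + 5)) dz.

sin(6) - sin(5)

Let u = z**2 + 5, so du = 2*z dz. When z = 0, u = 5; when z = 1, u = 6.
The integral becomes ∫ cos(u) du from 5 to 6, with antiderivative sin(u).
Back in z: F(z) = sin(z**2 + 5).
Then F(1) - F(0) = (sin(6)) - (sin(5)) = sin(6) - sin(5).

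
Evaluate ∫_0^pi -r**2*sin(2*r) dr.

pi**2/2

Integrate by parts twice (u = r^2, dv = -sin(2*r) dr).
An antiderivative is F(r) = r**2*cos(2*r)/2 - r*sin(2*r)/2 - cos(2*r)/4.
Then F(pi) - F(0) = (-1/4 + pi**2/2) - (-1/4) = pi**2/2.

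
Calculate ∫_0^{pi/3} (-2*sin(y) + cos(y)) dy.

An antiderivative is F(y) = sin(y) + 2*cos(y).
Then F(pi/3) - F(0) = (sqrt(3)/2 + 1) - (2) = -1 + sqrt(3)/2.

-1 + sqrt(3)/2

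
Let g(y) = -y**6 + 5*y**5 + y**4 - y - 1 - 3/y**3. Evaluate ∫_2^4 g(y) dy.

1375173/1120

By the power rule, an antiderivative is F(y) = -y**7/7 + 5*y**6/6 + y**5/5 - y**2/2 - y + 3/(2*y**2).
Then F(4) - F(2) = (4252603/3360) - (31771/840) = 1375173/1120.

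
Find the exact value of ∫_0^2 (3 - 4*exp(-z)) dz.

An antiderivative is F(z) = 3*z + 4*exp(-z).
Then F(2) - F(0) = (4*exp(-2) + 6) - (4) = 4*exp(-2) + 2.

4*exp(-2) + 2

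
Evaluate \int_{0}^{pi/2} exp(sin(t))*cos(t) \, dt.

Let u = sin(t), so du = cos(t) dt. When t = 0, u = 0; when t = pi/2, u = 1.
The integral becomes ∫ exp(u) du from 0 to 1, with antiderivative exp(u).
Back in t: F(t) = exp(sin(t)).
Then F(pi/2) - F(0) = (E) - (1) = -1 + E.

-1 + E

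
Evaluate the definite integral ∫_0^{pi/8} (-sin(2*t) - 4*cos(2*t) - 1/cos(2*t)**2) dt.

-3*sqrt(2)/4 - 1

An antiderivative is F(t) = -2*sin(2*t) + cos(2*t)/2 - tan(2*t)/2.
Then F(pi/8) - F(0) = (-3*sqrt(2)/4 - 1/2) - (1/2) = -3*sqrt(2)/4 - 1.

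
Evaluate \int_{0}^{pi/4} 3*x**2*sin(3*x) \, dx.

Integrate by parts twice (u = x^2, dv = 3*sin(3*x) dx).
An antiderivative is F(x) = -x**2*cos(3*x) + 2*x*sin(3*x)/3 + 2*cos(3*x)/9.
Then F(pi/4) - F(0) = (sqrt(2)*(-32 + 24*pi + 9*pi**2)/288) - (2/9) = -2/9 - sqrt(2)/9 + sqrt(2)*pi/12 + sqrt(2)*pi**2/32.

-2/9 - sqrt(2)/9 + sqrt(2)*pi/12 + sqrt(2)*pi**2/32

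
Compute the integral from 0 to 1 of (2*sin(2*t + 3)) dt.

cos(3) - cos(5)

Let u = 2*t + 3, so du = 2 dt. When t = 0, u = 3; when t = 1, u = 5.
The integral becomes ∫ sin(u) du from 3 to 5, with antiderivative -cos(u).
Back in t: F(t) = -cos(2*t + 3).
Then F(1) - F(0) = (-cos(5)) - (-cos(3)) = cos(3) - cos(5).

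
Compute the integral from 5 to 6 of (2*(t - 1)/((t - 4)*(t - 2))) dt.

Factor the denominator: t**2 - 6*t + 8 = (t - 2)(t - 4).
Partial fractions: 2*(t - 1)/((t - 4)*(t - 2)) = -1/(t - 2) + 3/(t - 4).
An antiderivative is F(t) = 3*log(t - 4) - log(t - 2).
Then F(6) - F(5) = (log(2)) - (-log(3)) = log(6).

log(6)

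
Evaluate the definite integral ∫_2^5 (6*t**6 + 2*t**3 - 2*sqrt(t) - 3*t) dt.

By the power rule, an antiderivative is F(t) = 6*t**7/7 + t**4/2 - 4*t**(3/2)/3 - 3*t**2/2.
Then F(5) - F(2) = (470675/7 - 20*sqrt(5)/3) - (782/7 - 8*sqrt(2)/3) = -20*sqrt(5)/3 + 8*sqrt(2)/3 + 469893/7.

-20*sqrt(5)/3 + 8*sqrt(2)/3 + 469893/7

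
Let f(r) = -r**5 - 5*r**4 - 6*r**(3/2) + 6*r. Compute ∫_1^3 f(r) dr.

By the power rule, an antiderivative is F(r) = -r**6/6 - 12*r**(5/2)/5 - r**5 + 3*r**2.
Then F(3) - F(1) = (-675/2 - 108*sqrt(3)/5) - (-17/30) = -5054/15 - 108*sqrt(3)/5.

-5054/15 - 108*sqrt(3)/5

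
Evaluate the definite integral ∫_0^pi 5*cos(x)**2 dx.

Use the identity cos^2(x) = (1 + cos(2*x))/2.
An antiderivative is F(x) = 5*x/2 + 5*sin(2*x)/4.
Then F(pi) - F(0) = (5*pi/2) - (0) = 5*pi/2.

5*pi/2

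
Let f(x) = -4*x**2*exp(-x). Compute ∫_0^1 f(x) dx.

Integrate by parts twice (u = x^2, dv = -4*exp(-x) dx).
An antiderivative is F(x) = (4*x**2 + 8*x + 8)*exp(-x).
Then F(1) - F(0) = (20*exp(-1)) - (8) = -8 + 20*exp(-1).

-8 + 20*exp(-1)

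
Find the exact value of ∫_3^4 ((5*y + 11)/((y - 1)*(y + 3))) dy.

Factor the denominator: y**2 + 2*y - 3 = (y + 3)(y - 1).
Partial fractions: (5*y + 11)/((y - 1)*(y + 3)) = 1/(y + 3) + 4/(y - 1).
An antiderivative is F(y) = 4*log(y - 1) + log(y + 3).
Then F(4) - F(3) = (log(7) + 4*log(3)) - (log(96)) = -5*log(2) + log(7) + 3*log(3).

-5*log(2) + log(7) + 3*log(3)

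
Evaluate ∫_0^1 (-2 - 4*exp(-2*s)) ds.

-4 + 2*exp(-2)

An antiderivative is F(s) = -2*s + 2*exp(-2*s).
Then F(1) - F(0) = (-2 + 2*exp(-2)) - (2) = -4 + 2*exp(-2).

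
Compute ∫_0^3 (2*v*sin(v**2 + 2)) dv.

cos(2) - cos(11)

Let u = v**2 + 2, so du = 2*v dv. When v = 0, u = 2; when v = 3, u = 11.
The integral becomes ∫ sin(u) du from 2 to 11, with antiderivative -cos(u).
Back in v: F(v) = -cos(v**2 + 2).
Then F(3) - F(0) = (-cos(11)) - (-cos(2)) = cos(2) - cos(11).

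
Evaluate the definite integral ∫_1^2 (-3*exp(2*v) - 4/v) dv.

-3*exp(4)/2 - log(16) + 3*exp(2)/2

An antiderivative is F(v) = -3*exp(2*v)/2 - 4*log(v).
Then F(2) - F(1) = (-3*exp(4)/2 - log(16)) - (-3*exp(2)/2) = -3*exp(4)/2 - log(16) + 3*exp(2)/2.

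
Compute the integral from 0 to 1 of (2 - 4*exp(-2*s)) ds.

2*exp(-2)

An antiderivative is F(s) = 2*s + 2*exp(-2*s).
Then F(1) - F(0) = (2*exp(-2) + 2) - (2) = 2*exp(-2).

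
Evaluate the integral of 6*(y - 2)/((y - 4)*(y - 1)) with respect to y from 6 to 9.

Factor the denominator: y**2 - 5*y + 4 = (y - 1)(y - 4).
Partial fractions: 6*(y - 2)/((y - 4)*(y - 1)) = 2/(y - 1) + 4/(y - 4).
An antiderivative is F(y) = 4*log(y - 4) + 2*log(y - 1).
Then F(9) - F(6) = (6*log(2) + 4*log(5)) - (4*log(2) + 2*log(5)) = log(100).

log(100)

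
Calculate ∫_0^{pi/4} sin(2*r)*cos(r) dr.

2/3 - sqrt(2)/6

Use the identity sin(2*r)cos(r) = [sin(3*r) + sin(r)]/2.
An antiderivative is F(r) = -cos(r)/2 - cos(3*r)/6.
Then F(pi/4) - F(0) = (-sqrt(2)/6) - (-2/3) = 2/3 - sqrt(2)/6.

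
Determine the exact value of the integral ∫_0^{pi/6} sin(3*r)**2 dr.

Use the identity sin^2(3*r) = (1 - cos(6*r))/2.
An antiderivative is F(r) = r/2 - sin(6*r)/12.
Then F(pi/6) - F(0) = (pi/12) - (0) = pi/12.

pi/12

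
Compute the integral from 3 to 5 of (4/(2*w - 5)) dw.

log(25)

An antiderivative is F(w) = 2*log(2*w - 5).
Then F(5) - F(3) = (log(25)) - (0) = log(25).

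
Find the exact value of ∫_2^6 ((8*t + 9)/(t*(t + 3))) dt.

Factor the denominator: t**2 + 3*t = (t + 3)t.
Partial fractions: (8*t + 9)/(t*(t + 3)) = 5/(t + 3) + 3/t.
An antiderivative is F(t) = 3*log(t) + 5*log(t + 3).
Then F(6) - F(2) = (3*log(2) + 13*log(3)) - (3*log(2) + 5*log(5)) = -5*log(5) + 13*log(3).

-5*log(5) + 13*log(3)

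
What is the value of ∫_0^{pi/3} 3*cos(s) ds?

3*sqrt(3)/2

An antiderivative is F(s) = 3*sin(s).
Then F(pi/3) - F(0) = (3*sqrt(3)/2) - (0) = 3*sqrt(3)/2.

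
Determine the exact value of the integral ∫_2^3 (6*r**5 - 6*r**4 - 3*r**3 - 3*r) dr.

By the power rule, an antiderivative is F(r) = r**6 - 6*r**5/5 - 3*r**4/4 - 3*r**2/2.
Then F(3) - F(2) = (7263/20) - (38/5) = 7111/20.

7111/20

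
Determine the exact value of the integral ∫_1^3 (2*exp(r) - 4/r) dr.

An antiderivative is F(r) = 2*exp(r) - 4*log(r).
Then F(3) - F(1) = (-log(81) + 2*exp(3)) - (2*exp(1)) = -2*exp(1) - 4*log(3) + 2*exp(3).

-2*exp(1) - 4*log(3) + 2*exp(3)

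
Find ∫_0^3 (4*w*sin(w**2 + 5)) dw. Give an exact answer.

-2*cos(14) + 2*cos(5)

Let u = w**2 + 5, so du = 2*w dw. When w = 0, u = 5; when w = 3, u = 14.
The integral becomes 2·∫ sin(u) du from 5 to 14, with antiderivative -2*cos(u).
Back in w: F(w) = -2*cos(w**2 + 5).
Then F(3) - F(0) = (-2*cos(14)) - (-2*cos(5)) = -2*cos(14) + 2*cos(5).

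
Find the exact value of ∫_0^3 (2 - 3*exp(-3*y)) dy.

exp(-9) + 5

An antiderivative is F(y) = 2*y + exp(-3*y).
Then F(3) - F(0) = (exp(-9) + 6) - (1) = exp(-9) + 5.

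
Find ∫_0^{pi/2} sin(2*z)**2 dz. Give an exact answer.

Use the identity sin^2(2*z) = (1 - cos(4*z))/2.
An antiderivative is F(z) = z/2 - sin(4*z)/8.
Then F(pi/2) - F(0) = (pi/4) - (0) = pi/4.

pi/4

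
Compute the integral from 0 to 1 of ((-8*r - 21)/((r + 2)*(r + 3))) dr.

-log(18)

Factor the denominator: r**2 + 5*r + 6 = (r + 3)(r + 2).
Partial fractions: (-8*r - 21)/((r + 2)*(r + 3)) = -3/(r + 3) - 5/(r + 2).
An antiderivative is F(r) = -5*log(r + 2) - 3*log(r + 3).
Then F(1) - F(0) = (-5*log(3) - 6*log(2)) - (-5*log(2) - 3*log(3)) = -log(18).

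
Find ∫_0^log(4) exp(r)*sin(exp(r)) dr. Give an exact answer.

Let u = exp(r), so du = exp(r) dr. When r = 0, u = 1; when r = log(4), u = 4.
The integral becomes ∫ sin(u) du from 1 to 4, with antiderivative -cos(u).
Back in r: F(r) = -cos(exp(r)).
Then F(log(4)) - F(0) = (-cos(4)) - (-cos(1)) = cos(1) - cos(4).

cos(1) - cos(4)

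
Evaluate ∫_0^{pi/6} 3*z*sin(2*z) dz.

-pi/8 + 3*sqrt(3)/8

Integrate by parts once (u = z, dv = 3*sin(2*z) dz).
An antiderivative is F(z) = -3*z*cos(2*z)/2 + 3*sin(2*z)/4.
Then F(pi/6) - F(0) = (-pi/8 + 3*sqrt(3)/8) - (0) = -pi/8 + 3*sqrt(3)/8.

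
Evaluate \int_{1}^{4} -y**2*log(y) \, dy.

7 - 128*log(2)/3

Integrate by parts once (u = ln y, dv = -y**2 dy).
An antiderivative is F(y) = -y**3*(3*log(y) - 1)/9.
Then F(4) - F(1) = (64/9 - 128*log(2)/3) - (1/9) = 7 - 128*log(2)/3.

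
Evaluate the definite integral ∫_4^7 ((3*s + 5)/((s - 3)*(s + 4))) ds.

log(22)

Factor the denominator: s**2 + s - 12 = (s + 4)(s - 3).
Partial fractions: (3*s + 5)/((s - 3)*(s + 4)) = 1/(s + 4) + 2/(s - 3).
An antiderivative is F(s) = 2*log(s - 3) + log(s + 4).
Then F(7) - F(4) = (log(11) + 4*log(2)) - (log(8)) = log(22).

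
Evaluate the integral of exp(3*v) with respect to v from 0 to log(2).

Let u = exp(v), so du = exp(v) dv. When v = 0, u = 1; when v = log(2), u = 2.
The integral becomes ∫ u**2 du from 1 to 2, with antiderivative u**3/3.
Back in v: F(v) = exp(3*v)/3.
Then F(log(2)) - F(0) = (8/3) - (1/3) = 7/3.

7/3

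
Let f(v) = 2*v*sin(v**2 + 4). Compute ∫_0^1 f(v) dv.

cos(4) - cos(5)

Let u = v**2 + 4, so du = 2*v dv. When v = 0, u = 4; when v = 1, u = 5.
The integral becomes ∫ sin(u) du from 4 to 5, with antiderivative -cos(u).
Back in v: F(v) = -cos(v**2 + 4).
Then F(1) - F(0) = (-cos(5)) - (-cos(4)) = cos(4) - cos(5).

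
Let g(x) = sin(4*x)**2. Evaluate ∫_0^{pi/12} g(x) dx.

-sqrt(3)/32 + pi/24

Use the identity sin^2(4*x) = (1 - cos(8*x))/2.
An antiderivative is F(x) = x/2 - sin(8*x)/16.
Then F(pi/12) - F(0) = (-sqrt(3)/32 + pi/24) - (0) = -sqrt(3)/32 + pi/24.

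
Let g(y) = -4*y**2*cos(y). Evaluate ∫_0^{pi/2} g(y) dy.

8 - pi**2

Integrate by parts twice (u = y^2, dv = -4*cos(y) dy).
An antiderivative is F(y) = -4*y**2*sin(y) - 8*y*cos(y) + 8*sin(y).
Then F(pi/2) - F(0) = (8 - pi**2) - (0) = 8 - pi**2.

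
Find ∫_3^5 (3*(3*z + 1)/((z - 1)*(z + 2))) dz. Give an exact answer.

Factor the denominator: z**2 + z - 2 = (z + 2)(z - 1).
Partial fractions: 3*(3*z + 1)/((z - 1)*(z + 2)) = 5/(z + 2) + 4/(z - 1).
An antiderivative is F(z) = 4*log(z - 1) + 5*log(z + 2).
Then F(5) - F(3) = (8*log(2) + 5*log(7)) - (4*log(2) + 5*log(5)) = -5*log(5) + 4*log(2) + 5*log(7).

-5*log(5) + 4*log(2) + 5*log(7)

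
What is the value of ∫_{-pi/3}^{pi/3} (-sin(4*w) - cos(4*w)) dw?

sqrt(3)/4

An antiderivative is F(w) = -sin(4*w)/4 + cos(4*w)/4.
Then F(pi/3) - F(-pi/3) = (-1/8 + sqrt(3)/8) - (-sqrt(3)/8 - 1/8) = sqrt(3)/4.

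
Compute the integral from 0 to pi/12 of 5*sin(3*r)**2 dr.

Use the identity sin^2(3*r) = (1 - cos(6*r))/2.
An antiderivative is F(r) = 5*r/2 - 5*sin(6*r)/12.
Then F(pi/12) - F(0) = (-5/12 + 5*pi/24) - (0) = -5/12 + 5*pi/24.

-5/12 + 5*pi/24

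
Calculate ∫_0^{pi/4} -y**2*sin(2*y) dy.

Integrate by parts twice (u = y^2, dv = -sin(2*y) dy).
An antiderivative is F(y) = y**2*cos(2*y)/2 - y*sin(2*y)/2 - cos(2*y)/4.
Then F(pi/4) - F(0) = (-pi/8) - (-1/4) = 1/4 - pi/8.

1/4 - pi/8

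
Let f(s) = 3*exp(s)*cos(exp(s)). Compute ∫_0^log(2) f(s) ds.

Let u = exp(s), so du = exp(s) ds. When s = 0, u = 1; when s = log(2), u = 2.
The integral becomes 3·∫ cos(u) du from 1 to 2, with antiderivative 3*sin(u).
Back in s: F(s) = 3*sin(exp(s)).
Then F(log(2)) - F(0) = (3*sin(2)) - (3*sin(1)) = -3*sin(1) + 3*sin(2).

-3*sin(1) + 3*sin(2)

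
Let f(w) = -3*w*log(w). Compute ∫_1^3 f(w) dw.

Integrate by parts once (u = ln w, dv = -3*w dw).
An antiderivative is F(w) = -3*w**2*(2*log(w) - 1)/4.
Then F(3) - F(1) = (27/4 - 27*log(3)/2) - (3/4) = 6 - 27*log(3)/2.

6 - 27*log(3)/2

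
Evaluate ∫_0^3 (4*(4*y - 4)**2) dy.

192

Let u = 4*y - 4, so du = 4 dy. When y = 0, u = -4; when y = 3, u = 8.
The integral becomes ∫ u**2 du from -4 to 8, with antiderivative u**3/3.
Back in y: F(y) = (4*y - 4)**3/3.
Then F(3) - F(0) = (512/3) - (-64/3) = 192.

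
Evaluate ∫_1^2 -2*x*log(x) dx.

3/2 - log(16)

Integrate by parts once (u = ln x, dv = -2*x dx).
An antiderivative is F(x) = -x**2*(2*log(x) - 1)/2.
Then F(2) - F(1) = (2 - log(16)) - (1/2) = 3/2 - log(16).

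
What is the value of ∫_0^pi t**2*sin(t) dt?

-4 + pi**2

Integrate by parts twice (u = t^2, dv = sin(t) dt).
An antiderivative is F(t) = -t**2*cos(t) + 2*t*sin(t) + 2*cos(t).
Then F(pi) - F(0) = (-2 + pi**2) - (2) = -4 + pi**2.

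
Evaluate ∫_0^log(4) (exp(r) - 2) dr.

3 - log(16)

An antiderivative is F(r) = -2*r + exp(r).
Then F(log(4)) - F(0) = (4 - 4*log(2)) - (1) = 3 - log(16).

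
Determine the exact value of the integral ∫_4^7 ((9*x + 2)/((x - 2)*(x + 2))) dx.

Factor the denominator: x**2 - 4 = (x + 2)(x - 2).
Partial fractions: (9*x + 2)/((x - 2)*(x + 2)) = 4/(x + 2) + 5/(x - 2).
An antiderivative is F(x) = 5*log(x - 2) + 4*log(x + 2).
Then F(7) - F(4) = (5*log(5) + 8*log(3)) - (4*log(3) + 9*log(2)) = -9*log(2) + 4*log(3) + 5*log(5).

-9*log(2) + 4*log(3) + 5*log(5)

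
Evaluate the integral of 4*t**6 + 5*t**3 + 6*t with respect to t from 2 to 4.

By the power rule, an antiderivative is F(t) = 4*t**7/7 + 5*t**4/4 + 3*t**2.
Then F(4) - F(2) = (68112/7) - (736/7) = 67376/7.

67376/7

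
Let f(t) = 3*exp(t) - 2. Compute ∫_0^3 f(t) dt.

-9 + 3*exp(3)

An antiderivative is F(t) = -2*t + 3*exp(t).
Then F(3) - F(0) = (-6 + 3*exp(3)) - (3) = -9 + 3*exp(3).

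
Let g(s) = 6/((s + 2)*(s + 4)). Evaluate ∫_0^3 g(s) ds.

Factor the denominator: s**2 + 6*s + 8 = (s + 4)(s + 2).
Partial fractions: 6/((s + 2)*(s + 4)) = -3/(s + 4) + 3/(s + 2).
An antiderivative is F(s) = 3*log(s + 2) - 3*log(s + 4).
Then F(3) - F(0) = (-3*log(7) + 3*log(5)) - (-log(8)) = -3*log(7) + 3*log(2) + 3*log(5).

-3*log(7) + 3*log(2) + 3*log(5)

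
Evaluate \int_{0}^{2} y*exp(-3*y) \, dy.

(-7 + exp(6))*exp(-6)/9

Integrate by parts once (u = y, dv = exp(-3*y) dy).
An antiderivative is F(y) = (-3*y - 1)*exp(-3*y)/9.
Then F(2) - F(0) = (-7*exp(-6)/9) - (-1/9) = (-7 + exp(6))*exp(-6)/9.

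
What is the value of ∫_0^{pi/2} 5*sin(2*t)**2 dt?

5*pi/4

Use the identity sin^2(2*t) = (1 - cos(4*t))/2.
An antiderivative is F(t) = 5*t/2 - 5*sin(4*t)/8.
Then F(pi/2) - F(0) = (5*pi/4) - (0) = 5*pi/4.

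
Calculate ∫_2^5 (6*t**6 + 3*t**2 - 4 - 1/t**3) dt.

93743253/1400

By the power rule, an antiderivative is F(t) = 6*t**7/7 + t**3 - 4*t + 1/(2*t**2).
Then F(5) - F(2) = (23474257/350) - (6151/56) = 93743253/1400.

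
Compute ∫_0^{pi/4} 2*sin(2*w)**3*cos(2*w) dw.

1/4

Let u = sin(2*w), so du = 2*cos(2*w) dw. When w = 0, u = 0; when w = pi/4, u = 1.
The integral becomes ∫ u**3 du from 0 to 1, with antiderivative u**4/4.
Back in w: F(w) = sin(2*w)**4/4.
Then F(pi/4) - F(0) = (1/4) - (0) = 1/4.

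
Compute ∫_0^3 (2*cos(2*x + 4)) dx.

sin(10) - sin(4)

Let u = 2*x + 4, so du = 2 dx. When x = 0, u = 4; when x = 3, u = 10.
The integral becomes ∫ cos(u) du from 4 to 10, with antiderivative sin(u).
Back in x: F(x) = sin(2*x + 4).
Then F(3) - F(0) = (sin(10)) - (sin(4)) = sin(10) - sin(4).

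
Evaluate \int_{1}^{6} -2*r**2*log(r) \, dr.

-144*log(3) - 144*log(2) + 430/9

Integrate by parts once (u = ln r, dv = -2*r**2 dr).
An antiderivative is F(r) = -2*r**3*(3*log(r) - 1)/9.
Then F(6) - F(1) = (-144*log(3) - 144*log(2) + 48) - (2/9) = -144*log(3) - 144*log(2) + 430/9.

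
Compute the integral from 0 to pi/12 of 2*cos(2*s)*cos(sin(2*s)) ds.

Let u = sin(2*s), so du = 2*cos(2*s) ds. When s = 0, u = 0; when s = pi/12, u = 1/2.
The integral becomes ∫ cos(u) du from 0 to 1/2, with antiderivative sin(u).
Back in s: F(s) = sin(sin(2*s)).
Then F(pi/12) - F(0) = (sin(1/2)) - (0) = sin(1/2).

sin(1/2)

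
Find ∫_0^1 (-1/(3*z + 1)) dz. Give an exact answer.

-2*log(2)/3

An antiderivative is F(z) = -log(3*z + 1)/3.
Then F(1) - F(0) = (-2*log(2)/3) - (0) = -2*log(2)/3.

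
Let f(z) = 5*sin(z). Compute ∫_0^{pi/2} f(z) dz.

An antiderivative is F(z) = -5*cos(z).
Then F(pi/2) - F(0) = (0) - (-5) = 5.

5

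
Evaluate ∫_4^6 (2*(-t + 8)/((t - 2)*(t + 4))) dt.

-4*log(5) + 10*log(2)

Factor the denominator: t**2 + 2*t - 8 = (t + 4)(t - 2).
Partial fractions: 2*(-t + 8)/((t - 2)*(t + 4)) = -4/(t + 4) + 2/(t - 2).
An antiderivative is F(t) = 2*log(t - 2) - 4*log(t + 4).
Then F(6) - F(4) = (-4*log(5)) - (-10*log(2)) = -4*log(5) + 10*log(2).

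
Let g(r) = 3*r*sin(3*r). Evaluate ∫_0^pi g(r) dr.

Integrate by parts once (u = r, dv = 3*sin(3*r) dr).
An antiderivative is F(r) = -r*cos(3*r) + sin(3*r)/3.
Then F(pi) - F(0) = (pi) - (0) = pi.

pi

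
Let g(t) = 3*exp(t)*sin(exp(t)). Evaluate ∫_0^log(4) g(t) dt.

Let u = exp(t), so du = exp(t) dt. When t = 0, u = 1; when t = log(4), u = 4.
The integral becomes 3·∫ sin(u) du from 1 to 4, with antiderivative -3*cos(u).
Back in t: F(t) = -3*cos(exp(t)).
Then F(log(4)) - F(0) = (-3*cos(4)) - (-3*cos(1)) = 3*cos(1) - 3*cos(4).

3*cos(1) - 3*cos(4)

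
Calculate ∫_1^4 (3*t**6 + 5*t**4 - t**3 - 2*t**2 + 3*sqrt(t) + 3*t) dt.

223301/28

By the power rule, an antiderivative is F(t) = 3*t**7/7 + t**5 - t**4/4 + 2*t**(3/2) - 2*t**3/3 + 3*t**2/2.
Then F(4) - F(1) = (167560/21) - (337/84) = 223301/28.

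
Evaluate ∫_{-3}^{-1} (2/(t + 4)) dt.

log(9)

An antiderivative is F(t) = 2*log(t + 4).
Then F(-1) - F(-3) = (log(9)) - (0) = log(9).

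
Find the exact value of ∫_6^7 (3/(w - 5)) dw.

An antiderivative is F(w) = 3*log(w - 5).
Then F(7) - F(6) = (log(8)) - (0) = log(8).

log(8)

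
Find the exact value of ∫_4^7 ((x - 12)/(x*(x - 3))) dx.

Factor the denominator: x**2 - 3*x = x(x - 3).
Partial fractions: (x - 12)/(x*(x - 3)) = 4/x - 3/(x - 3).
An antiderivative is F(x) = 4*log(x) - 3*log(x - 3).
Then F(7) - F(4) = (-6*log(2) + 4*log(7)) - (8*log(2)) = -14*log(2) + 4*log(7).

-14*log(2) + 4*log(7)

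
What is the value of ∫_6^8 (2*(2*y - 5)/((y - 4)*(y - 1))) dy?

-2*log(5) + 2*log(2) + 2*log(7)

Factor the denominator: y**2 - 5*y + 4 = (y - 1)(y - 4).
Partial fractions: 2*(2*y - 5)/((y - 4)*(y - 1)) = 2/(y - 1) + 2/(y - 4).
An antiderivative is F(y) = 2*log(y - 4) + 2*log(y - 1).
Then F(8) - F(6) = (4*log(2) + 2*log(7)) - (log(100)) = -2*log(5) + 2*log(2) + 2*log(7).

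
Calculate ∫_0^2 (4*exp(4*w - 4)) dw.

Let u = 4*w - 4, so du = 4 dw. When w = 0, u = -4; when w = 2, u = 4.
The integral becomes ∫ exp(u) du from -4 to 4, with antiderivative exp(u).
Back in w: F(w) = exp(4*w - 4).
Then F(2) - F(0) = (exp(4)) - (exp(-4)) = 2*sinh(4).

2*sinh(4)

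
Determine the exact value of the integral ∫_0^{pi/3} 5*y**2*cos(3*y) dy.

Integrate by parts twice (u = y^2, dv = 5*cos(3*y) dy).
An antiderivative is F(y) = 5*y**2*sin(3*y)/3 + 10*y*cos(3*y)/9 - 10*sin(3*y)/27.
Then F(pi/3) - F(0) = (-10*pi/27) - (0) = -10*pi/27.

-10*pi/27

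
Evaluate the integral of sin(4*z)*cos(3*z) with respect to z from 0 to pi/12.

Use the identity sin(4*z)cos(3*z) = [sin(7*z) + sin(z)]/2.
An antiderivative is F(z) = -cos(z)/2 - cos(7*z)/14.
Then F(pi/12) - F(0) = (-3*sqrt(6)/28 - sqrt(2)/7) - (-4/7) = -3*sqrt(6)/28 - sqrt(2)/7 + 4/7.

-3*sqrt(6)/28 - sqrt(2)/7 + 4/7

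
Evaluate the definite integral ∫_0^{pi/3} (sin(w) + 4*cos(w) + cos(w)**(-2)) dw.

An antiderivative is F(w) = 4*sin(w) - cos(w) + tan(w).
Then F(pi/3) - F(0) = (-1/2 + 3*sqrt(3)) - (-1) = 1/2 + 3*sqrt(3).

1/2 + 3*sqrt(3)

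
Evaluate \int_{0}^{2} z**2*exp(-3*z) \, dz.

Integrate by parts twice (u = z^2, dv = exp(-3*z) dz).
An antiderivative is F(z) = (-9*z**2 - 6*z - 2)*exp(-3*z)/27.
Then F(2) - F(0) = (-50*exp(-6)/27) - (-2/27) = 2/27 - 50*exp(-6)/27.

2/27 - 50*exp(-6)/27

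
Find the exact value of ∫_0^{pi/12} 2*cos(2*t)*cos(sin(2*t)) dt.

Let u = sin(2*t), so du = 2*cos(2*t) dt. When t = 0, u = 0; when t = pi/12, u = 1/2.
The integral becomes ∫ cos(u) du from 0 to 1/2, with antiderivative sin(u).
Back in t: F(t) = sin(sin(2*t)).
Then F(pi/12) - F(0) = (sin(1/2)) - (0) = sin(1/2).

sin(1/2)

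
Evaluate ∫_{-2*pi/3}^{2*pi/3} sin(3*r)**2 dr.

2*pi/3

Use the identity sin^2(3*r) = (1 - cos(6*r))/2.
An antiderivative is F(r) = r/2 - sin(6*r)/12.
Then F(2*pi/3) - F(-2*pi/3) = (pi/3) - (-pi/3) = 2*pi/3.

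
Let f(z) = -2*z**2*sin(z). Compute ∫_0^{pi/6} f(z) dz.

-2*sqrt(3) - pi/3 + sqrt(3)*pi**2/36 + 4

Integrate by parts twice (u = z^2, dv = -2*sin(z) dz).
An antiderivative is F(z) = 2*z**2*cos(z) - 4*z*sin(z) - 4*cos(z).
Then F(pi/6) - F(0) = (-2*sqrt(3) - pi/3 + sqrt(3)*pi**2/36) - (-4) = -2*sqrt(3) - pi/3 + sqrt(3)*pi**2/36 + 4.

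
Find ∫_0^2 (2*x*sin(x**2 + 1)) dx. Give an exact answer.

-cos(5) + cos(1)

Let u = x**2 + 1, so du = 2*x dx. When x = 0, u = 1; when x = 2, u = 5.
The integral becomes ∫ sin(u) du from 1 to 5, with antiderivative -cos(u).
Back in x: F(x) = -cos(x**2 + 1).
Then F(2) - F(0) = (-cos(5)) - (-cos(1)) = -cos(5) + cos(1).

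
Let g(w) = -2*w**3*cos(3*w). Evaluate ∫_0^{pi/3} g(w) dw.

-8/27 + 2*pi**2/27

Integrate by parts 3 times (u = w^3, dv = -2*cos(3*w) dw).
An antiderivative is F(w) = -2*w**3*sin(3*w)/3 - 2*w**2*cos(3*w)/3 + 4*w*sin(3*w)/9 + 4*cos(3*w)/27.
Then F(pi/3) - F(0) = (-4/27 + 2*pi**2/27) - (4/27) = -8/27 + 2*pi**2/27.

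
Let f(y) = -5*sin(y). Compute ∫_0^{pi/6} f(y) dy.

-5 + 5*sqrt(3)/2

An antiderivative is F(y) = 5*cos(y).
Then F(pi/6) - F(0) = (5*sqrt(3)/2) - (5) = -5 + 5*sqrt(3)/2.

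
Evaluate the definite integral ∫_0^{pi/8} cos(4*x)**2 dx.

pi/16

Use the identity cos^2(4*x) = (1 + cos(8*x))/2.
An antiderivative is F(x) = x/2 + sin(8*x)/16.
Then F(pi/8) - F(0) = (pi/16) - (0) = pi/16.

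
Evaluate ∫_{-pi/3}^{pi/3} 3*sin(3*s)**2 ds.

Use the identity sin^2(3*s) = (1 - cos(6*s))/2.
An antiderivative is F(s) = 3*s/2 - sin(6*s)/4.
Then F(pi/3) - F(-pi/3) = (pi/2) - (-pi/2) = pi.

pi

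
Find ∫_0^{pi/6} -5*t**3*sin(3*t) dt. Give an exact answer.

10/27 - 5*pi**2/108

Integrate by parts 3 times (u = t^3, dv = -5*sin(3*t) dt).
An antiderivative is F(t) = 5*t**3*cos(3*t)/3 - 5*t**2*sin(3*t)/3 - 10*t*cos(3*t)/9 + 10*sin(3*t)/27.
Then F(pi/6) - F(0) = (10/27 - 5*pi**2/108) - (0) = 10/27 - 5*pi**2/108.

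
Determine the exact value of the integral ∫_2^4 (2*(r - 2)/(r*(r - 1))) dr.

Factor the denominator: r**2 - r = r(r - 1).
Partial fractions: 2*(r - 2)/(r*(r - 1)) = 4/r - 2/(r - 1).
An antiderivative is F(r) = 4*log(r) - 2*log(r - 1).
Then F(4) - F(2) = (-2*log(3) + 8*log(2)) - (log(16)) = log(16/9).

log(16/9)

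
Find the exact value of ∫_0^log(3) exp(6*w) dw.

364/3

Let u = exp(w), so du = exp(w) dw. When w = 0, u = 1; when w = log(3), u = 3.
The integral becomes ∫ u**5 du from 1 to 3, with antiderivative u**6/6.
Back in w: F(w) = exp(6*w)/6.
Then F(log(3)) - F(0) = (243/2) - (1/6) = 364/3.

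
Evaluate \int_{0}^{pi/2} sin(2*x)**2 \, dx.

Use the identity sin^2(2*x) = (1 - cos(4*x))/2.
An antiderivative is F(x) = x/2 - sin(4*x)/8.
Then F(pi/2) - F(0) = (pi/4) - (0) = pi/4.

pi/4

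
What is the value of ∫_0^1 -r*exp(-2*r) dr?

Integrate by parts once (u = r, dv = -exp(-2*r) dr).
An antiderivative is F(r) = (2*r + 1)*exp(-2*r)/4.
Then F(1) - F(0) = (3*exp(-2)/4) - (1/4) = (3 - exp(2))*exp(-2)/4.

(3 - exp(2))*exp(-2)/4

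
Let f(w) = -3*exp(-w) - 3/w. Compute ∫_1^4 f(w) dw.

-6*log(2) - 3*exp(-1) + 3*exp(-4)

An antiderivative is F(w) = -3*log(w) + 3*exp(-w).
Then F(4) - F(1) = (-6*log(2) + 3*exp(-4)) - (3*exp(-1)) = -6*log(2) - 3*exp(-1) + 3*exp(-4).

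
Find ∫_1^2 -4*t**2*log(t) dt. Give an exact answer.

Integrate by parts once (u = ln t, dv = -4*t**2 dt).
An antiderivative is F(t) = -4*t**3*(3*log(t) - 1)/9.
Then F(2) - F(1) = (32/9 - 32*log(2)/3) - (4/9) = 28/9 - 32*log(2)/3.

28/9 - 32*log(2)/3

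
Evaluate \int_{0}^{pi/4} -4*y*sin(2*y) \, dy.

Integrate by parts once (u = y, dv = -4*sin(2*y) dy).
An antiderivative is F(y) = 2*y*cos(2*y) - sin(2*y).
Then F(pi/4) - F(0) = (-1) - (0) = -1.

-1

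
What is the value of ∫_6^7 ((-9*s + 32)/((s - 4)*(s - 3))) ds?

log(3/64)

Factor the denominator: s**2 - 7*s + 12 = (s - 3)(s - 4).
Partial fractions: (-9*s + 32)/((s - 4)*(s - 3)) = -5/(s - 3) - 4/(s - 4).
An antiderivative is F(s) = -4*log(s - 4) - 5*log(s - 3).
Then F(7) - F(6) = (-10*log(2) - 4*log(3)) - (-5*log(3) - 4*log(2)) = log(3/64).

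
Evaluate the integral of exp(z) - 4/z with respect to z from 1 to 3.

-log(81) - exp(1) + exp(3)

An antiderivative is F(z) = exp(z) - 4*log(z).
Then F(3) - F(1) = (-log(81) + exp(3)) - (exp(1)) = -log(81) - exp(1) + exp(3).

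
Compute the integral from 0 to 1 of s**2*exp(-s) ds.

2 - 5*exp(-1)

Integrate by parts twice (u = s^2, dv = exp(-s) ds).
An antiderivative is F(s) = (-s**2 - 2*s - 2)*exp(-s).
Then F(1) - F(0) = (-5*exp(-1)) - (-2) = 2 - 5*exp(-1).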